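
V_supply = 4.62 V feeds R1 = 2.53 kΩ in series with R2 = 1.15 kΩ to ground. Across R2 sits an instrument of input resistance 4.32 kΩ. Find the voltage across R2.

First combine the lower leg with the load: R2 ‖ R_L = 0.9082 kΩ.
Now apply the divider: V_out = 4.62 × 0.2642 = 1.220 V.

V_out ≈ 1.22 V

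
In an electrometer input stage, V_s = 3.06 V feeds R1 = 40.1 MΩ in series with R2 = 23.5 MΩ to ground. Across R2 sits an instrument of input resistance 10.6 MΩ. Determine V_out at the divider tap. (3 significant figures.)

V_out ≈ 0.472 V

The load sits in parallel with R2, giving an effective lower resistance R2' = R2·R_L/(R2+R_L) = 7.305 MΩ.
Now apply the divider: V_out = 3.06 × 0.1541 = 0.4715 V.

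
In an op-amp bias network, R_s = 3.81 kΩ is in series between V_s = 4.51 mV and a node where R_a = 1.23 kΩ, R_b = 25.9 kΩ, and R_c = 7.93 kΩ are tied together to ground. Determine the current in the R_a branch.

I ≈ 0.776 µA

Combine the parallel branches: R_p = (1/1.23 + 1/25.9 + 1/7.93)⁻¹ = 1.023 kΩ.
V_A = 4.51 × 1.023/4.833 = 0.9545 mV.
I(R_a) = V_A / R_a = 0.9545/1.23 = 0.7760 µA.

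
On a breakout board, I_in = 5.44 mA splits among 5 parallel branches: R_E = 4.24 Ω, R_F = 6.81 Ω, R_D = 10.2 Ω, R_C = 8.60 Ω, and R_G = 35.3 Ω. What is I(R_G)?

Conductances: ΣG = 1/4.24 + 1/6.81 + 1/10.2 + 1/8.60 + 1/35.3 = 0.6253 (1/Ω).
Current divider: I(R_G) = I_in · G_k/ΣG = 5.44 × (0.02833/0.6253) = 5.44 × 0.04530 = 0.2464 mA.

I ≈ 0.246 mA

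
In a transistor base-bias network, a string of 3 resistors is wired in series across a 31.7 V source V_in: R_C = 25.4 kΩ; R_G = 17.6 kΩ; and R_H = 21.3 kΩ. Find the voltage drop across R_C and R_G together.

Total series resistance ΣR = 25.4 + 17.6 + 21.3 = 64.30 kΩ.
R_{R_C..R_G} = 25.4 + 17.6 = 43.00 kΩ.
Voltage divider: V = V_in · (43.00 / 64.30) = 31.7 × 0.6687 = 21.20 V.

V ≈ 21.2 V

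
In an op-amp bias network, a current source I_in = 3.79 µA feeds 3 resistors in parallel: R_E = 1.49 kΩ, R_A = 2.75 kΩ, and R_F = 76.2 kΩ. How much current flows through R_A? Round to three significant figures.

Total conductance ΣG = 1/1.49 + 1/2.75 + 1/76.2 = 1.048 (units of 1/kΩ).
R_A takes the fraction G_k/ΣG = 0.3636/1.048 = 0.3470, so I = 3.79 × 0.3470 = 1.315 µA.

I ≈ 1.32 µA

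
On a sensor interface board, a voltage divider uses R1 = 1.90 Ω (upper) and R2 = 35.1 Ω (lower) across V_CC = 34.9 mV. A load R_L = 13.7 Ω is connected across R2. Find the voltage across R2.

V_out ≈ 29.3 mV

The load sits in parallel with R2, giving an effective lower resistance R2' = R2·R_L/(R2+R_L) = 9.854 Ω.
Then V_out = V_CC · R2'/(R1 + R2') = 34.9 × 9.854/11.75 = 29.26 mV.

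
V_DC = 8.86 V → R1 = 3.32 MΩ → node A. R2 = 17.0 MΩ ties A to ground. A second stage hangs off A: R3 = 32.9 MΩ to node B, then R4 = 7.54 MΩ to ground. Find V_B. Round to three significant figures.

Looking into the second stage from A: R3 + R4 = 40.44 MΩ appears in parallel with R2.
Effective lower resistance at A: R2 ‖ 40.44 = 11.97 MΩ.
So V_A = 8.86 × 0.7828 = 6.936 V.
V_B = V_A × 0.1864 = 1.293 V.

V_B ≈ 1.29 V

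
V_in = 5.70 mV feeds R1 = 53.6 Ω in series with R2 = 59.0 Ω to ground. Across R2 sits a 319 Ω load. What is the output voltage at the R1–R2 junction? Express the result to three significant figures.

R2 ‖ R_L = (59.0 × 319)/(59.0 + 319) = 49.79 Ω.
Voltage divider with the loaded lower leg: V_out = 5.70 × 49.79/(53.6 + 49.79) = 5.70 × 0.4816 = 2.745 mV.

V_out ≈ 2.75 mV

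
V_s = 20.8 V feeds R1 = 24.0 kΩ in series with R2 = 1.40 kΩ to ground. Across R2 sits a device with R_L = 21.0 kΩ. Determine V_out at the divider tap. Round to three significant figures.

V_out ≈ 1.08 V

First combine the lower leg with the load: R2 ‖ R_L = 1.312 kΩ.
Now apply the divider: V_out = 20.8 × 0.05185 = 1.079 V.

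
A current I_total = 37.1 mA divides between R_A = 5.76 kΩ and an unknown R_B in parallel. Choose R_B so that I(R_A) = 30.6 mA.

R_B ≈ 27.1 kΩ

In a two-way split, I_A/I_total = R_B/(R_A + R_B).
With f = 0.8248, R_B = R_A · f/(1−f) = 5.76 × 4.708 = 27.12 kΩ.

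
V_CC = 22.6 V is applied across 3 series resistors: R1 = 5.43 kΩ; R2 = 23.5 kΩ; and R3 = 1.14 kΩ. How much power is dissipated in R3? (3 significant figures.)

Series current I = V_CC/ΣR = 22.6/30.07 = 0.7516 mA.
V(R3) = I·R = 0.8568 V; P = V·I = 0.8568 × 0.7516 = 0.6440 mW.

P ≈ 0.644 mW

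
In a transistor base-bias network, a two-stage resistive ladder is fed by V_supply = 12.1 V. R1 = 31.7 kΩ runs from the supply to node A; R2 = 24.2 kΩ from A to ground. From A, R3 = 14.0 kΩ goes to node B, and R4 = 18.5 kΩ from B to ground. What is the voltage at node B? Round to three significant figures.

Looking into the second stage from A: R3 + R4 = 32.50 kΩ appears in parallel with R2.
R2 ‖ (R3+R4) = 13.87 kΩ.
V_A = 12.1 × 13.87/(31.7 + 13.87) = 3.683 V.
Stage 2 is unloaded, so V_B = V_A · R4/(R3+R4) = 3.683 × 18.5/32.50 = 2.097 V.

V_B ≈ 2.10 V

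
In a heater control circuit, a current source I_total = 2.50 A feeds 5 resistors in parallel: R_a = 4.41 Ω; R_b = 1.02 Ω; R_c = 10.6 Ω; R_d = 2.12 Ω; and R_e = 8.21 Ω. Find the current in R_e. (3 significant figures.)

Conductances: ΣG = 1/4.41 + 1/1.02 + 1/10.6 + 1/2.12 + 1/8.21 = 1.895 (1/Ω).
R_e takes the fraction G_k/ΣG = 0.1218/1.895 = 0.06428, so I = 2.50 × 0.06428 = 0.1607 A.

I ≈ 0.161 A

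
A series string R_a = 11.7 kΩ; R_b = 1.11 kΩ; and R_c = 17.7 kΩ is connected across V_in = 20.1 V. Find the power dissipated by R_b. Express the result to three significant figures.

P ≈ 0.482 mW

ΣR = 30.51 kΩ → I = 20.1/30.51 = 0.6588 mA.
P = I²R = 0.4340 × 1.11 = 0.4818 mW.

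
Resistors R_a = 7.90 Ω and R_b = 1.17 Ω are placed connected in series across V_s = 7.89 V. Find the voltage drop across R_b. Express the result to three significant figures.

V ≈ 1.02 V

ΣR = 7.90 + 1.17 = 9.070 Ω.
By the voltage-divider rule, V = 7.89 × 1.170/9.070 = 1.018 V.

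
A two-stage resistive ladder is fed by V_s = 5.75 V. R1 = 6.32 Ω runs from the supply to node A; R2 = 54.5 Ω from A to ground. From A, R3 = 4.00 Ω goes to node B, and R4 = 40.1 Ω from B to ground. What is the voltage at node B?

V_B ≈ 4.15 V

The second stage (R3 + R4 = 44.10 Ω) loads node A in parallel with R2.
Effective lower resistance at A: R2 ‖ 44.10 = 24.38 Ω.
First divider: V_A = V_s · 24.38/(6.32 + 24.38) = 4.566 V.
V_B = V_A × 0.9093 = 4.152 V.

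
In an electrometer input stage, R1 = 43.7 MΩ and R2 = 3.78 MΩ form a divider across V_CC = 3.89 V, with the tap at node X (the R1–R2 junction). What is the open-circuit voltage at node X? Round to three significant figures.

V_th ≈ 0.310 V

V_th is the unloaded tap voltage: V_CC · R2/(R1+R2) = 3.89 × 0.07961 = 0.3097 V.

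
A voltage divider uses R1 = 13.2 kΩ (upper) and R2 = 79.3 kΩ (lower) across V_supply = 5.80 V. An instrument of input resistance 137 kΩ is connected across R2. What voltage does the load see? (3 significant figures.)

V_out ≈ 4.59 V

First combine the lower leg with the load: R2 ‖ R_L = 50.23 kΩ.
Now apply the divider: V_out = 5.80 × 0.7919 = 4.593 V.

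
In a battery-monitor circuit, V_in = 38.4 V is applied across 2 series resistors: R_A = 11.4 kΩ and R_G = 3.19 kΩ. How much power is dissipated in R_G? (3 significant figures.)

P ≈ 22.1 mW

The common current is I = 38.4/14.59 = 2.632 mA.
P(R_G) = I²·R_G = (2.632)² × 3.19 = 22.10 mW.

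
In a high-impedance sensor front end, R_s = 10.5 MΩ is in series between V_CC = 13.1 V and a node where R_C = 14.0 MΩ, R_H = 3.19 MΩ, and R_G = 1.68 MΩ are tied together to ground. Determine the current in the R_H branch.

Parallel bank: R_p = 1/(1/14.0 + 1/3.19 + 1/1.68) = 1.020 MΩ.
Node voltage V_A = V_CC · R_p/(R_s + R_p) = 13.1 × 0.08856 = 1.160 V.
Branch current I = V_A/R_H = 1.160/3.19 = 0.3637 µA.

I ≈ 0.364 µA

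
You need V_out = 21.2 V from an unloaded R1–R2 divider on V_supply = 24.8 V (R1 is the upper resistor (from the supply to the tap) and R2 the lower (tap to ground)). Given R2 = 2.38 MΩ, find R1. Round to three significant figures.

V_out/V_supply = R2/(R1+R2) = 0.8548.
So R1 = R2 · (V_supply/V_out − 1) = 2.38 × (24.8/21.2 − 1) = 2.38 × 0.1698 = 0.4042 MΩ.

R1 ≈ 0.404 MΩ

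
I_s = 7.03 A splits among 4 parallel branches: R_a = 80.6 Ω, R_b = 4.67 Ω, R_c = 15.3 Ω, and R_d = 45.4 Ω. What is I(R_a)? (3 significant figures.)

I ≈ 0.278 A

Total conductance ΣG = 1/80.6 + 1/4.67 + 1/15.3 + 1/45.4 = 0.3139 (units of 1/Ω).
By the current-divider rule, I = I_s · G_k/ΣG = 7.03 × 0.03952 = 0.2778 A.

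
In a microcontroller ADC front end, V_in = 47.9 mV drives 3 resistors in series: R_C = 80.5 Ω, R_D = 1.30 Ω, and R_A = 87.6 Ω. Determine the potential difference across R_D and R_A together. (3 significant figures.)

V ≈ 25.1 mV

ΣR = 80.5 + 1.30 + 87.6 = 169.4 Ω.
R_{R_D..R_A} = 1.30 + 87.6 = 88.90 Ω.
Voltage divider: V = V_in · (88.90 / 169.4) = 47.9 × 0.5248 = 25.14 mV.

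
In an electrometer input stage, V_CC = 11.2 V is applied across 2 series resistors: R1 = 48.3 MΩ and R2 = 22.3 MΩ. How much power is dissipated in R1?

P ≈ 1.22 µW

ΣR = 70.60 MΩ → I = 11.2/70.60 = 0.1586 µA.
V(R1) = I·R = 7.662 V; P = V·I = 7.662 × 0.1586 = 1.216 µW.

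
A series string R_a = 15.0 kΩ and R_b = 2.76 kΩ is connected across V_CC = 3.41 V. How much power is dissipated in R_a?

The common current is I = 3.41/17.76 = 0.1920 mA.
P = I²R = 0.03687 × 15.0 = 0.5530 mW.

P ≈ 0.553 mW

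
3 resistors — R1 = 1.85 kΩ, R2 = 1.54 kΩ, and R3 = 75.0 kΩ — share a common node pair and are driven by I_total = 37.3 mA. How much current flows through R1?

I ≈ 16.8 mA

ΣG = 1/1.85 + 1/1.54 + 1/75.0 = 1.203.
By the current-divider rule, I = I_total · G_k/ΣG = 37.3 × 0.4492 = 16.76 mA.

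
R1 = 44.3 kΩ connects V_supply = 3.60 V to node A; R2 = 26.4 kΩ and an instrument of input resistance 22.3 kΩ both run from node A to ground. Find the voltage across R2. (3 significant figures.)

V_out ≈ 0.772 V

The load sits in parallel with R2, giving an effective lower resistance R2' = R2·R_L/(R2+R_L) = 12.09 kΩ.
Now apply the divider: V_out = 3.60 × 0.2144 = 0.7718 V.
(Unloaded it would be 1.34 V; the load pulls it down.)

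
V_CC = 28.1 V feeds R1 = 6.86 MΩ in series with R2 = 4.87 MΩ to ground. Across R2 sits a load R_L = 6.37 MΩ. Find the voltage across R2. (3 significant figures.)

The load sits in parallel with R2, giving an effective lower resistance R2' = R2·R_L/(R2+R_L) = 2.760 MΩ.
Voltage divider with the loaded lower leg: V_out = 28.1 × 2.760/(6.86 + 2.760) = 28.1 × 0.2869 = 8.062 V.
(Unloaded it would be 11.7 V; the load pulls it down.)

V_out ≈ 8.06 V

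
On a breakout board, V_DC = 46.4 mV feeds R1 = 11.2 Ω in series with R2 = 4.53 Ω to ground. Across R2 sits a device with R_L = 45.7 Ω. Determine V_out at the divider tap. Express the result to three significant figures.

First combine the lower leg with the load: R2 ‖ R_L = 4.121 Ω.
Voltage divider with the loaded lower leg: V_out = 46.4 × 4.121/(11.2 + 4.121) = 46.4 × 0.2690 = 12.48 mV.
(Unloaded it would be 13.4 mV; the load pulls it down.)

V_out ≈ 12.5 mV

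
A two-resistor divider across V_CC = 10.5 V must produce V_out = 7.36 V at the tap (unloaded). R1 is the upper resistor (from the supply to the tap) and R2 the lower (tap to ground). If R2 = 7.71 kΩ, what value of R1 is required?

R1 ≈ 3.29 kΩ

V_out/V_CC = R2/(R1+R2) = 0.7010.
So R1 = R2 · (V_CC/V_out − 1) = 7.71 × (10.5/7.36 − 1) = 7.71 × 0.4266 = 3.289 kΩ.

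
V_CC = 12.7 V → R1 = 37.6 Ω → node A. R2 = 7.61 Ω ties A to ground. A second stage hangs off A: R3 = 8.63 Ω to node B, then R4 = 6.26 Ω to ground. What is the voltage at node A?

Looking into the second stage from A: R3 + R4 = 14.89 Ω appears in parallel with R2.
Effective lower resistance at A: R2 ‖ 14.89 = 5.036 Ω.
First divider: V_A = V_CC · 5.036/(37.6 + 5.036) = 1.500 V.

V_A ≈ 1.50 V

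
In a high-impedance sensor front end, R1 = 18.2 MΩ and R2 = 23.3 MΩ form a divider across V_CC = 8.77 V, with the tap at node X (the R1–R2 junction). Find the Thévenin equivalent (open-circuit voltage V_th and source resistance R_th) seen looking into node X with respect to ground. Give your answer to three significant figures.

V_th is the unloaded tap voltage: V_CC · R2/(R1+R2) = 8.77 × 0.5614 = 4.924 V.
Looking into X with the source shorted: R_th = R1·R2/(R1+R2) = 18.20 × 23.3/41.50 = 10.22 MΩ.

V_th ≈ 4.92 V, R_th ≈ 10.2 MΩ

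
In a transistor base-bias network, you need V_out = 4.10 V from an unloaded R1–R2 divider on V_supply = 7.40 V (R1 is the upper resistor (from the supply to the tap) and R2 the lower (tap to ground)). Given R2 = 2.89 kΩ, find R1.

V_out/V_supply = R2/(R1+R2) = 0.5541.
R1 = R2·(1/k − 1) = 2.89 × 0.8049 = 2.326 kΩ.

R1 ≈ 2.33 kΩ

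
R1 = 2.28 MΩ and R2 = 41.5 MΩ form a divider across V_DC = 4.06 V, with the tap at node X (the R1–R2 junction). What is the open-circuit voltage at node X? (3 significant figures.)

V_th is the unloaded tap voltage: V_DC · R2/(R1+R2) = 4.06 × 0.9479 = 3.849 V.

V_th ≈ 3.85 V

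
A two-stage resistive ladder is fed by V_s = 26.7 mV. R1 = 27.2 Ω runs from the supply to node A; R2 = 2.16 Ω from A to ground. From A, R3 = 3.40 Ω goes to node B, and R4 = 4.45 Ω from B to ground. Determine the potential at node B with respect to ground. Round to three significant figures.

Node A sees R2 in parallel with the series input of stage 2, R3 + R4 = 7.850 Ω.
Effective lower resistance at A: R2 ‖ 7.850 = 1.694 Ω.
So V_A = 26.7 × 0.05863 = 1.565 mV.
V_B = V_A × 0.5669 = 0.8873 mV.

V_B ≈ 0.887 mV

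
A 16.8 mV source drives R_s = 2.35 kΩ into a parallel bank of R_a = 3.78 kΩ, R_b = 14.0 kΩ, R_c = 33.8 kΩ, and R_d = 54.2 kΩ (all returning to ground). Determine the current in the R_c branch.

I ≈ 0.261 µA

Parallel bank: R_p = 1/(1/3.78 + 1/14.0 + 1/33.8 + 1/54.2) = 2.604 kΩ.
V_A by voltage divider: V_A = 16.8 × 2.604/(2.35 + 2.604) = 8.831 mV.
I(R_c) = V_A / R_c = 8.831/33.8 = 0.2613 µA.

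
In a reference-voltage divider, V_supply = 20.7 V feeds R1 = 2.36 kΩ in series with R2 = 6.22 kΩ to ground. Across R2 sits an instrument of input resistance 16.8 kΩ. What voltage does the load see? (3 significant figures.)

V_out ≈ 13.6 V

First combine the lower leg with the load: R2 ‖ R_L = 4.539 kΩ.
Then V_out = V_supply · R2'/(R1 + R2') = 20.7 × 4.539/6.899 = 13.62 V.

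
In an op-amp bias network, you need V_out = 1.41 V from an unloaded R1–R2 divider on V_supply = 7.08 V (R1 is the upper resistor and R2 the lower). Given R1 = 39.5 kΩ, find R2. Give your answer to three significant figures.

R2 ≈ 9.82 kΩ

Required fraction k = V_out/V_supply = 0.1992.
R2 = R1 · 0.1992/(1 − 0.1992) = 9.823 kΩ.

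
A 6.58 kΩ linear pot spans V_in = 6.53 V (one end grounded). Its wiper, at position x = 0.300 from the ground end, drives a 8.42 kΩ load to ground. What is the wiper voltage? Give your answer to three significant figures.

Lower segment x·R_p = 1.974 kΩ; upper segment (1−x)·R_p = 4.606 kΩ.
Lower segment in parallel with the load: 1.974 ‖ 8.42 = 1.599 kΩ.
Then V_out = V_in · 1.599/(4.606 + 1.599) = 1.683 V.

V_out ≈ 1.68 V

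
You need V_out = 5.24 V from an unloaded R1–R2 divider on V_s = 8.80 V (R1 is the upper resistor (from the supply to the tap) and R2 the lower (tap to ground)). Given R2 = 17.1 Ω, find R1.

R1 ≈ 11.6 Ω

The divider ratio is R2/(R1+R2) = 5.24/8.80 = 0.5955.
Rearranging, R1 = R2·(1−k)/k = 17.1 × 0.6794 = 11.62 Ω.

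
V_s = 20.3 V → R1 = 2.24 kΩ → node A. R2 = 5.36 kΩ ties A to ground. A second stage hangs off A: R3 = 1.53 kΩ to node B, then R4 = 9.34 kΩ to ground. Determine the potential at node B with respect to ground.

Looking into the second stage from A: R3 + R4 = 10.87 kΩ appears in parallel with R2.
Effective lower resistance at A: R2 ‖ 10.87 = 3.590 kΩ.
First divider: V_A = V_s · 3.590/(2.24 + 3.590) = 12.50 V.
Stage 2 is unloaded, so V_B = V_A · R4/(R3+R4) = 12.50 × 9.34/10.87 = 10.74 V.

V_B ≈ 10.7 V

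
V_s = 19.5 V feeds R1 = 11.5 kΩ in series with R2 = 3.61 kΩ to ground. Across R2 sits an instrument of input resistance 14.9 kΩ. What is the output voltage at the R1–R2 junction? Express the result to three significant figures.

V_out ≈ 3.93 V

First combine the lower leg with the load: R2 ‖ R_L = 2.906 kΩ.
Then V_out = V_s · R2'/(R1 + R2') = 19.5 × 2.906/14.41 = 3.934 V.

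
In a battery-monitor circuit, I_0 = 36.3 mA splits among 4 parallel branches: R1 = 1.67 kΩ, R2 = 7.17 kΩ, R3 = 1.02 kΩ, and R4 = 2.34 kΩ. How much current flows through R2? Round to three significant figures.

Total conductance ΣG = 1/1.67 + 1/7.17 + 1/1.02 + 1/2.34 = 2.146 (units of 1/kΩ).
Current divider: I(R2) = I_0 · G_k/ΣG = 36.3 × (0.1395/2.146) = 36.3 × 0.06499 = 2.359 mA.

I ≈ 2.36 mA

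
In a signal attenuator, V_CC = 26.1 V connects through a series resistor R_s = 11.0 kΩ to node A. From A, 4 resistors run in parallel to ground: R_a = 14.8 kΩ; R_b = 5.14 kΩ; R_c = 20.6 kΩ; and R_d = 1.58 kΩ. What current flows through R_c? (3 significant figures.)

Parallel bank: R_p = 1/(1/14.8 + 1/5.14 + 1/20.6 + 1/1.58) = 1.060 kΩ.
Node voltage V_A = V_CC · R_p/(R_s + R_p) = 26.1 × 0.08788 = 2.294 V.
I(R_c) = V_A / R_c = 2.294/20.6 = 0.1113 mA.
(Equivalently: I_total = 2.164 mA, then current-divider fraction G_k/ΣG = 0.05145.)

I ≈ 0.111 mA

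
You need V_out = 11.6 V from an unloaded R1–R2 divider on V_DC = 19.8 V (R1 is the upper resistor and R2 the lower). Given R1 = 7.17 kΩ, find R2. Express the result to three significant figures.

R2 ≈ 10.1 kΩ

Required fraction k = V_out/V_DC = 0.5859.
Rearranging, R2 = R1·k/(1−k) = 7.17 × 1.415 = 10.14 kΩ.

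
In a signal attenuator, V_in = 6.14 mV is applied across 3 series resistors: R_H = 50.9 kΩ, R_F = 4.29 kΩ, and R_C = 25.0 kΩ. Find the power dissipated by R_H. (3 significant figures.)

P ≈ 0.298 nW

Series current I = V_in/ΣR = 6.14/80.19 = 0.07657 µA.
P(R_H) = I²·R_H = (0.07657)² × 50.9 = 0.2984 nW.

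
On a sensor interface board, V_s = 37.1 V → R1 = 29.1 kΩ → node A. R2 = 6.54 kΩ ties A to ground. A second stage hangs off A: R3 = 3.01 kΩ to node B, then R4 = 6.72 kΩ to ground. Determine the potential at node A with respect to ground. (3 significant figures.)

Looking into the second stage from A: R3 + R4 = 9.730 kΩ appears in parallel with R2.
Effective lower resistance at A: R2 ‖ 9.730 = 3.911 kΩ.
First divider: V_A = V_s · 3.911/(29.1 + 3.911) = 4.396 V.

V_A ≈ 4.40 V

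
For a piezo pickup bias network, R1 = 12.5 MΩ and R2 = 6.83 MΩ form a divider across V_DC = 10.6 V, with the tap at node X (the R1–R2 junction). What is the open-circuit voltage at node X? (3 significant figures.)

V_th ≈ 3.75 V

With X open, the divider is unloaded: V_th = 10.6 × 6.83/19.33 = 3.745 V.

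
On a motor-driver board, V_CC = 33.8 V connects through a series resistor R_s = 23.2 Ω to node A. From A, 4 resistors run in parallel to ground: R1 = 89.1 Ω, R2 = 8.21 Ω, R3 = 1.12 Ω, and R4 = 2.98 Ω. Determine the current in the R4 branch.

Combine the parallel branches: R_p = (1/89.1 + 1/8.21 + 1/1.12 + 1/2.98)⁻¹ = 0.7345 Ω.
V_A = 33.8 × 0.7345/23.93 = 1.037 V.
I(R4) = V_A / R4 = 1.037/2.98 = 0.3481 A.

I ≈ 0.348 A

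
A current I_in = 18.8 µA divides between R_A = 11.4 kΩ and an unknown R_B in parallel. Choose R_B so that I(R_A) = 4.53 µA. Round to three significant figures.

Two-branch current divider: I_A = I_in · R_B/(R_A + R_B).
With f = 0.2410, R_B = R_A · f/(1−f) = 11.4 × 0.3174 = 3.619 kΩ.

R_B ≈ 3.62 kΩ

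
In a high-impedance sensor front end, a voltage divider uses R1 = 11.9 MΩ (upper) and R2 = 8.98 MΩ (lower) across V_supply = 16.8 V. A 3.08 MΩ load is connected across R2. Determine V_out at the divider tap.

V_out ≈ 2.71 V

The load sits in parallel with R2, giving an effective lower resistance R2' = R2·R_L/(R2+R_L) = 2.293 MΩ.
Then V_out = V_supply · R2'/(R1 + R2') = 16.8 × 2.293/14.19 = 2.715 V.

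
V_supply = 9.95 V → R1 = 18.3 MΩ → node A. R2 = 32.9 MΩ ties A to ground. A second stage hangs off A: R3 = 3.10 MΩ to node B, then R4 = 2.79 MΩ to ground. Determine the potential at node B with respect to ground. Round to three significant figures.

The second stage (R3 + R4 = 5.890 MΩ) loads node A in parallel with R2.
R2 ‖ (R3+R4) = 4.996 MΩ.
So V_A = 9.95 × 0.2144 = 2.134 V.
Stage 2 is unloaded, so V_B = V_A · R4/(R3+R4) = 2.134 × 2.79/5.890 = 1.011 V.

V_B ≈ 1.01 V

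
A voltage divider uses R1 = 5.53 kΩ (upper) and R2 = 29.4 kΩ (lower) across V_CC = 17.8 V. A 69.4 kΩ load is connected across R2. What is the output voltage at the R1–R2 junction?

V_out ≈ 14.0 V

The load sits in parallel with R2, giving an effective lower resistance R2' = R2·R_L/(R2+R_L) = 20.65 kΩ.
Voltage divider with the loaded lower leg: V_out = 17.8 × 20.65/(5.53 + 20.65) = 17.8 × 0.7888 = 14.04 V.
(Unloaded it would be 15.0 V; the load pulls it down.)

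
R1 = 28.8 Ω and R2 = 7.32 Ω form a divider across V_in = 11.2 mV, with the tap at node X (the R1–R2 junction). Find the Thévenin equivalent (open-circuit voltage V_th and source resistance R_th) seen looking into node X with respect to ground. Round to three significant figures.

With X open, the divider is unloaded: V_th = 11.2 × 7.32/36.12 = 2.270 mV.
Looking into X with the source shorted: R_th = R1·R2/(R1+R2) = 28.80 × 7.32/36.12 = 5.837 Ω.

V_th ≈ 2.27 mV, R_th ≈ 5.84 Ω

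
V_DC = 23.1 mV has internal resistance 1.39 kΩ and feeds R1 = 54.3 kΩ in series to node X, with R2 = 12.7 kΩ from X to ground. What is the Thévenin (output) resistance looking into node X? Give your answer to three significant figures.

R1' = 1.39 + 54.3 = 55.69 kΩ (source resistance + R1).
Zeroing V_DC shorts the top of R1' to ground, so R_th = R1' ‖ R2 = 10.34 kΩ.

R_th ≈ 10.3 kΩ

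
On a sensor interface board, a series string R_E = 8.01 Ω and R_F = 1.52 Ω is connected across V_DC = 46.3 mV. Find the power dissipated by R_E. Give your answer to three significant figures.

P ≈ 189 µW

ΣR = 9.530 Ω → I = 46.3/9.530 = 4.858 mA.
P(R_E) = I²·R_E = (4.858)² × 8.01 = 189.1 µW.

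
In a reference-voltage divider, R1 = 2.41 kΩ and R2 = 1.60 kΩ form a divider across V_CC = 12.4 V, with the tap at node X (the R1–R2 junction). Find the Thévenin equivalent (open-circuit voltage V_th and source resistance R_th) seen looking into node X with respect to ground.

V_th is the unloaded tap voltage: V_CC · R2/(R1+R2) = 12.4 × 0.3990 = 4.948 V.
With V_CC suppressed (replaced by a short), R_th = R1 ‖ R2 = (2.410 × 1.60)/(2.410 + 1.60) = 0.9616 kΩ.

V_th ≈ 4.95 V, R_th ≈ 0.962 kΩ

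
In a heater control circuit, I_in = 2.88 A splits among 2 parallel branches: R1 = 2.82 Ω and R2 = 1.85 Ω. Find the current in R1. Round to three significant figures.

I ≈ 1.14 A

For two parallel branches, I_k = I_in · (other R)/(sum of R).
I(R1) = 2.88 × 1.85/(2.82 + 1.85) = 2.88 × 0.3961 = 1.141 A.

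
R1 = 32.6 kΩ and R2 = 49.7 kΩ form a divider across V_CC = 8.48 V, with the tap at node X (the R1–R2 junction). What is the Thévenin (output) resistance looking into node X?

Looking into X with the source shorted: R_th = R1·R2/(R1+R2) = 32.60 × 49.7/82.30 = 19.69 kΩ.

R_th ≈ 19.7 kΩ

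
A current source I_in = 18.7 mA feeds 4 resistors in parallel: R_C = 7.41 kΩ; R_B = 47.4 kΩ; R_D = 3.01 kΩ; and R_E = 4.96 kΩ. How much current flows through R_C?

ΣG = 1/7.41 + 1/47.4 + 1/3.01 + 1/4.96 = 0.6899.
By the current-divider rule, I = I_in · G_k/ΣG = 18.7 × 0.1956 = 3.658 mA.

I ≈ 3.66 mA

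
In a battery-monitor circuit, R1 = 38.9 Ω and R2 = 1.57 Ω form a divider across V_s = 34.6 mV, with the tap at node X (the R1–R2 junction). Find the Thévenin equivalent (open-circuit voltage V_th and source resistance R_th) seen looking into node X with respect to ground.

V_th is the unloaded tap voltage: V_s · R2/(R1+R2) = 34.6 × 0.03879 = 1.342 mV.
Looking into X with the source shorted: R_th = R1·R2/(R1+R2) = 38.90 × 1.57/40.47 = 1.509 Ω.

V_th ≈ 1.34 mV, R_th ≈ 1.51 Ω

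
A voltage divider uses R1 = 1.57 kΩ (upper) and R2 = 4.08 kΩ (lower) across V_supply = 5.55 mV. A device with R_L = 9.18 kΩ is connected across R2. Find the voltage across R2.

V_out ≈ 3.57 mV

The load sits in parallel with R2, giving an effective lower resistance R2' = R2·R_L/(R2+R_L) = 2.825 kΩ.
Voltage divider with the loaded lower leg: V_out = 5.55 × 2.825/(1.57 + 2.825) = 5.55 × 0.6427 = 3.567 mV.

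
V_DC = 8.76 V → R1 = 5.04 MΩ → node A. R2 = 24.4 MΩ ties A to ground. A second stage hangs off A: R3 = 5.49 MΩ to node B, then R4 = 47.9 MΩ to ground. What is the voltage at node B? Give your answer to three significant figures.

V_B ≈ 6.04 V

Node A sees R2 in parallel with the series input of stage 2, R3 + R4 = 53.39 MΩ.
R2 ‖ (R3+R4) = 16.75 MΩ.
V_A = 8.76 × 16.75/(5.04 + 16.75) = 6.734 V.
Then the unloaded second divider: V_B = V_A × R4/(R3+R4) = 6.734 × 0.8972 = 6.041 V.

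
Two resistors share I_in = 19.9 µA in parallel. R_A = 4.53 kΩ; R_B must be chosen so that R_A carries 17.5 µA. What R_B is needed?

R_B ≈ 33.0 kΩ

The fraction through R_A equals R_B/(R_A+R_B).
17.5/19.9 = R_B/(R_A + R_B) → R_B = R_A · (0.8794)/(1 − 0.8794) = 4.53 × 7.292 = 33.03 kΩ.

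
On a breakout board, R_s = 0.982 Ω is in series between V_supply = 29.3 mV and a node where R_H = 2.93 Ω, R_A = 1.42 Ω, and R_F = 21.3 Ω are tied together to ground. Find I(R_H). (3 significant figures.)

I ≈ 4.82 mA

Equivalent of the parallel group: R_p = 0.9154 Ω.
V_A = 29.3 × 0.9154/1.897 = 14.14 mV.
I(R_H) = V_A / R_H = 14.14/2.93 = 4.824 mA.
(Equivalently: I_total = 15.44 mA, then current-divider fraction G_k/ΣG = 0.3124.)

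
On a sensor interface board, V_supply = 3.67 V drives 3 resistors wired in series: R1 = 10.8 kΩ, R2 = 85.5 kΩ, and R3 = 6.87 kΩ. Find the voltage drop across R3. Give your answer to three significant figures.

Total series resistance ΣR = 10.8 + 85.5 + 6.87 = 103.2 kΩ.
V = V_supply · R/ΣR = 3.67 × 0.06659 = 0.2444 V.

V ≈ 0.244 V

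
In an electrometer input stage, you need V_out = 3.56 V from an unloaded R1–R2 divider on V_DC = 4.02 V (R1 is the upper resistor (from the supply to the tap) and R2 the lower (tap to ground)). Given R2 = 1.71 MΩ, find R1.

R1 ≈ 0.221 MΩ

The divider ratio is R2/(R1+R2) = 3.56/4.02 = 0.8856.
So R1 = R2 · (V_DC/V_out − 1) = 1.71 × (4.02/3.56 − 1) = 1.71 × 0.1292 = 0.2210 MΩ.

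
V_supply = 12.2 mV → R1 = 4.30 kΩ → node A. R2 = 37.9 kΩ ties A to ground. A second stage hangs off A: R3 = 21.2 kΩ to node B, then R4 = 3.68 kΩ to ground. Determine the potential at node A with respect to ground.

Looking into the second stage from A: R3 + R4 = 24.88 kΩ appears in parallel with R2.
Effective lower resistance at A: R2 ‖ 24.88 = 15.02 kΩ.
So V_A = 12.2 × 0.7774 = 9.485 mV.

V_A ≈ 9.48 mV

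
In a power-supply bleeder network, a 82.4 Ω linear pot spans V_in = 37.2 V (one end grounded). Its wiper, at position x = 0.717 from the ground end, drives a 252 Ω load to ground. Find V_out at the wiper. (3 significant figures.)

Lower segment x·R_p = 59.08 Ω; upper segment (1−x)·R_p = 23.32 Ω.
R_L loads the lower segment: effective lower R = 47.86 Ω.
Loaded-divider output: V_out = 37.2 × 0.6724 = 25.01 V.
(Unloaded: V_out = x·V_in = 26.7 V.)

V_out ≈ 25.0 V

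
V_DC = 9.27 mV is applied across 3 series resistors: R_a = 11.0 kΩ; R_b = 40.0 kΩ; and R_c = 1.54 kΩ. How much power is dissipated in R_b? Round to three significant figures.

P ≈ 1.25 nW

ΣR = 52.54 kΩ → I = 9.27/52.54 = 0.1764 µA.
P(R_b) = I²·R_b = (0.1764)² × 40.0 = 1.245 nW.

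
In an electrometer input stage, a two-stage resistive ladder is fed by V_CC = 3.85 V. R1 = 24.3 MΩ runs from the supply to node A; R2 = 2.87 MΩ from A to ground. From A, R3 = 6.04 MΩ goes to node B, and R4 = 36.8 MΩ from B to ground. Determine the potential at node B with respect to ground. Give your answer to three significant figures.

V_B ≈ 0.330 V

Node A sees R2 in parallel with the series input of stage 2, R3 + R4 = 42.84 MΩ.
Effective lower resistance at A: R2 ‖ 42.84 = 2.690 MΩ.
First divider: V_A = V_CC · 2.690/(24.3 + 2.690) = 0.3837 V.
Then the unloaded second divider: V_B = V_A × R4/(R3+R4) = 0.3837 × 0.8590 = 0.3296 V.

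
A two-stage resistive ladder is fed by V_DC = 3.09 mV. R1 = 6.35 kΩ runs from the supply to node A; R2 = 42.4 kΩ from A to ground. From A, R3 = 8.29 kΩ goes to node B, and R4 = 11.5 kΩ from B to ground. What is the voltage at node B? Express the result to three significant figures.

The second stage (R3 + R4 = 19.79 kΩ) loads node A in parallel with R2.
Effective lower resistance at A: R2 ‖ 19.79 = 13.49 kΩ.
So V_A = 3.09 × 0.6800 = 2.101 mV.
Then the unloaded second divider: V_B = V_A × R4/(R3+R4) = 2.101 × 0.5811 = 1.221 mV.

V_B ≈ 1.22 mV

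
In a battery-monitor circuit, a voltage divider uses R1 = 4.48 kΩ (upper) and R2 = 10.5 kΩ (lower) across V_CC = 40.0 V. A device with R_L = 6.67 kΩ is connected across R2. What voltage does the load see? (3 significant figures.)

The load sits in parallel with R2, giving an effective lower resistance R2' = R2·R_L/(R2+R_L) = 4.079 kΩ.
Then V_out = V_CC · R2'/(R1 + R2') = 40.0 × 4.079/8.559 = 19.06 V.
(Unloaded it would be 28.0 V; the load pulls it down.)

V_out ≈ 19.1 V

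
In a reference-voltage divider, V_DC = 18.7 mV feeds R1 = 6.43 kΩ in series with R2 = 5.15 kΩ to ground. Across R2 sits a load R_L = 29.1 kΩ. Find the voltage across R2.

V_out ≈ 7.57 mV

R2 ‖ R_L = (5.15 × 29.1)/(5.15 + 29.1) = 4.376 kΩ.
Voltage divider with the loaded lower leg: V_out = 18.7 × 4.376/(6.43 + 4.376) = 18.7 × 0.4049 = 7.572 mV.
(Unloaded it would be 8.32 mV; the load pulls it down.)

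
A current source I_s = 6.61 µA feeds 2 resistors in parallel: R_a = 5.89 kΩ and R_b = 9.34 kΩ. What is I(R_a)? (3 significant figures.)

I ≈ 4.05 µA

For two parallel branches, I_k = I_s · (other R)/(sum of R).
So I = 6.61 × 9.34/15.23 = 4.054 µA.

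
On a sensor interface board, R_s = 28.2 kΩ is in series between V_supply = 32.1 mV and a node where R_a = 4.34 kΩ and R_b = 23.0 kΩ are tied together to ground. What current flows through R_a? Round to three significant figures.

Parallel bank: R_p = 1/(1/4.34 + 1/23.0) = 3.651 kΩ.
Node voltage V_A = V_supply · R_p/(R_s + R_p) = 32.1 × 0.1146 = 3.680 mV.
Branch current I = V_A/R_a = 3.680/4.34 = 0.8478 µA.

I ≈ 0.848 µA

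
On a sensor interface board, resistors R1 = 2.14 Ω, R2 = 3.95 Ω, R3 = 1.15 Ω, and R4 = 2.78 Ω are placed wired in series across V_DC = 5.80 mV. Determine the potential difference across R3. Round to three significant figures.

V ≈ 0.666 mV

Series total: ΣR = 2.14 + 3.95 + 1.15 + 2.78 = 10.02 Ω.
V = V_DC · R/ΣR = 5.80 × 0.1148 = 0.6657 mV.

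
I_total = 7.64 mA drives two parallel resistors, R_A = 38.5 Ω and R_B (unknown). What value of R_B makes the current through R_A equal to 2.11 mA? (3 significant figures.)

Two-branch current divider: I_A = I_total · R_B/(R_A + R_B).
2.11/7.64 = R_B/(R_A + R_B) → R_B = R_A · (0.2762)/(1 − 0.2762) = 38.5 × 0.3816 = 14.69 Ω.

R_B ≈ 14.7 Ω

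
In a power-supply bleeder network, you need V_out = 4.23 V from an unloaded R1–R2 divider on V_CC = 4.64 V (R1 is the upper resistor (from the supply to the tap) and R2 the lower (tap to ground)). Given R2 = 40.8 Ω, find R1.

R1 ≈ 3.95 Ω

The divider ratio is R2/(R1+R2) = 4.23/4.64 = 0.9116.
R1 = R2·(1/k − 1) = 40.8 × 0.09693 = 3.955 Ω.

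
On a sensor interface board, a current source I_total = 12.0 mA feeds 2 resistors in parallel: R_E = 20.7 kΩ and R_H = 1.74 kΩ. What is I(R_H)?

I ≈ 11.1 mA

Two-branch current divider: I_k = I_total · R_other/(R_1 + R_2).
I(R_H) = 12.0 × 20.7/(20.7 + 1.74) = 12.0 × 0.9225 = 11.07 mA.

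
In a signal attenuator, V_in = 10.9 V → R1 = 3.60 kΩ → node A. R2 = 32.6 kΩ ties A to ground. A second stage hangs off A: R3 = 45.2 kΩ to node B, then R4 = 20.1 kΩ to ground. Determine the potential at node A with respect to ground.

V_A ≈ 9.35 V

The second stage (R3 + R4 = 65.30 kΩ) loads node A in parallel with R2.
Effective lower resistance at A: R2 ‖ 65.30 = 21.74 kΩ.
V_A = 10.9 × 21.74/(3.60 + 21.74) = 9.352 V.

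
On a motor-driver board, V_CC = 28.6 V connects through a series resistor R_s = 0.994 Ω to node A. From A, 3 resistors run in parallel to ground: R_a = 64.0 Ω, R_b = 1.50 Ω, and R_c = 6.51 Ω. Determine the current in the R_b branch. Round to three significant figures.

I ≈ 10.4 A

Parallel bank: R_p = 1/(1/64.0 + 1/1.50 + 1/6.51) = 1.196 Ω.
V_A = 28.6 × 1.196/2.190 = 15.62 V.
Branch current I = V_A/R_b = 15.62/1.50 = 10.41 A.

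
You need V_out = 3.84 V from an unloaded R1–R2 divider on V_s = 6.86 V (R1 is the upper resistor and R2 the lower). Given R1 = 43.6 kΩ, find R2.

R2 ≈ 55.4 kΩ

Required fraction k = V_out/V_s = 0.5598.
Rearranging, R2 = R1·k/(1−k) = 43.6 × 1.272 = 55.44 kΩ.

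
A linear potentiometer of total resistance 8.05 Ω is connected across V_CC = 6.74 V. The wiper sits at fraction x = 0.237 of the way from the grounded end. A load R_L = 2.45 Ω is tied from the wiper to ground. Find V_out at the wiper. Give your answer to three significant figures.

Split the track: R_lower = x·R_p = 1.908 Ω, R_upper = (1−x)·R_p = 6.142 Ω.
Lower segment in parallel with the load: 1.908 ‖ 2.45 = 1.073 Ω.
V_out = 6.74 × 1.073/(6.142 + 1.073) = 1.002 V.

V_out ≈ 1.00 V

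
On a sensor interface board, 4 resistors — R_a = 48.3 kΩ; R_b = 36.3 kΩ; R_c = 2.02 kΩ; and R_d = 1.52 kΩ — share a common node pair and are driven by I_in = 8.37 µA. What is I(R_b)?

I ≈ 0.192 µA

ΣG = 1/48.3 + 1/36.3 + 1/2.02 + 1/1.52 = 1.201.
R_b takes the fraction G_k/ΣG = 0.02755/1.201 = 0.02293, so I = 8.37 × 0.02293 = 0.1920 µA.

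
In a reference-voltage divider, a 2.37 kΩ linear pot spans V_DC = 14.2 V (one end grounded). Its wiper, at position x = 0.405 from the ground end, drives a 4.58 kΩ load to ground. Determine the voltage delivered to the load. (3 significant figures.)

V_out ≈ 5.11 V

Split the track: R_lower = x·R_p = 0.9599 kΩ, R_upper = (1−x)·R_p = 1.410 kΩ.
R_L loads the lower segment: effective lower R = 0.7935 kΩ.
V_out = 14.2 × 0.7935/(1.410 + 0.7935) = 5.113 V.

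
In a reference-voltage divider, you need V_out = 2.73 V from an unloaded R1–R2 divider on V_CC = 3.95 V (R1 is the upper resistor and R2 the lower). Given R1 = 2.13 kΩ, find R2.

V_out/V_CC = R2/(R1+R2) = 0.6911.
R2 = R1 · 0.6911/(1 − 0.6911) = 4.766 kΩ.

R2 ≈ 4.77 kΩ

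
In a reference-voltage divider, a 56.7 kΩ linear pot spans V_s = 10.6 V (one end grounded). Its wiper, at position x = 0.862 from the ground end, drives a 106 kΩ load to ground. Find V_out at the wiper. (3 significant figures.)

The pot divides into 7.825 kΩ above the wiper and 48.88 kΩ below.
R_L loads the lower segment: effective lower R = 33.45 kΩ.
Then V_out = V_s · 33.45/(7.825 + 33.45) = 8.591 V.
(Unloaded: V_out = x·V_s = 9.14 V.)

V_out ≈ 8.59 V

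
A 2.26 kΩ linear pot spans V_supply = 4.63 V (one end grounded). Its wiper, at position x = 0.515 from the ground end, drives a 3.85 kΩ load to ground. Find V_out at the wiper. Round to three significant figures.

V_out ≈ 2.08 V

Split the track: R_lower = x·R_p = 1.164 kΩ, R_upper = (1−x)·R_p = 1.096 kΩ.
(x·R_p) ‖ R_L = 0.8937 kΩ.
V_out = 4.63 × 0.8937/(1.096 + 0.8937) = 2.080 V.
(Unloaded: V_out = x·V_supply = 2.38 V.)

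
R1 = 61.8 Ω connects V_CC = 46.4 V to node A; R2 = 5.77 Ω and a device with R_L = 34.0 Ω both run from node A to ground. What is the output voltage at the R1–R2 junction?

V_out ≈ 3.43 V

First combine the lower leg with the load: R2 ‖ R_L = 4.933 Ω.
Now apply the divider: V_out = 46.4 × 0.07392 = 3.430 V.
(Unloaded it would be 3.96 V; the load pulls it down.)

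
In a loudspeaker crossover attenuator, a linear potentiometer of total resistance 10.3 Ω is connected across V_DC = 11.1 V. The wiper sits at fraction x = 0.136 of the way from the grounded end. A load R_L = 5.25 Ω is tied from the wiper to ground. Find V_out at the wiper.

Split the track: R_lower = x·R_p = 1.401 Ω, R_upper = (1−x)·R_p = 8.899 Ω.
Lower segment in parallel with the load: 1.401 ‖ 5.25 = 1.106 Ω.
Then V_out = V_DC · 1.106/(8.899 + 1.106) = 1.227 V.

V_out ≈ 1.23 V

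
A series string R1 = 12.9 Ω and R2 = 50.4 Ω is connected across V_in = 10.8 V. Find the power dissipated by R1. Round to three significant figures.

The common current is I = 10.8/63.30 = 0.1706 A.
P = I²R = 0.02911 × 12.9 = 0.3755 W.

P ≈ 0.376 W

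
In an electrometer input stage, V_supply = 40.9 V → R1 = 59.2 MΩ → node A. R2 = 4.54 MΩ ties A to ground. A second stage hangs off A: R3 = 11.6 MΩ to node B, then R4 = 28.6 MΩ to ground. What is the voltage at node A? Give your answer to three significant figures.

V_A ≈ 2.64 V

Node A sees R2 in parallel with the series input of stage 2, R3 + R4 = 40.20 MΩ.
R2 ‖ (R3+R4) = 4.079 MΩ.
So V_A = 40.9 × 0.06447 = 2.637 V.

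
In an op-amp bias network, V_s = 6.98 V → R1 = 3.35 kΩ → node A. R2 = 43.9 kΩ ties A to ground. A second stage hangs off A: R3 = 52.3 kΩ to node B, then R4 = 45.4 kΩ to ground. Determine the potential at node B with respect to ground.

V_B ≈ 2.92 V

Node A sees R2 in parallel with the series input of stage 2, R3 + R4 = 97.70 kΩ.
Effective lower resistance at A: R2 ‖ 97.70 = 30.29 kΩ.
First divider: V_A = V_s · 30.29/(3.35 + 30.29) = 6.285 V.
Then the unloaded second divider: V_B = V_A × R4/(R3+R4) = 6.285 × 0.4647 = 2.921 V.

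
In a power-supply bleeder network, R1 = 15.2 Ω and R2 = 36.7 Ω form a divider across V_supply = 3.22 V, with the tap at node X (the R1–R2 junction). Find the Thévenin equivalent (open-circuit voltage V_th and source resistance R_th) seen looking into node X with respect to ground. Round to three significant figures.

V_th ≈ 2.28 V, R_th ≈ 10.7 Ω

Open-circuit (no load on X): V_th = V_supply · R2/(R1 + R2) = 3.22 × 36.7/(15.20 + 36.7) = 2.277 V.
With V_supply suppressed (replaced by a short), R_th = R1 ‖ R2 = (15.20 × 36.7)/(15.20 + 36.7) = 10.75 Ω.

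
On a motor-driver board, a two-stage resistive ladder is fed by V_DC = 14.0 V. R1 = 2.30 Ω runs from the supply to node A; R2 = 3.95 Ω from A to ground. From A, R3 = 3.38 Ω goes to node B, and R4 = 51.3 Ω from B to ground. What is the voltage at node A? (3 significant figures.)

The second stage (R3 + R4 = 54.68 Ω) loads node A in parallel with R2.
R2 ‖ (R3+R4) = 3.684 Ω.
First divider: V_A = V_DC · 3.684/(2.30 + 3.684) = 8.619 V.

V_A ≈ 8.62 V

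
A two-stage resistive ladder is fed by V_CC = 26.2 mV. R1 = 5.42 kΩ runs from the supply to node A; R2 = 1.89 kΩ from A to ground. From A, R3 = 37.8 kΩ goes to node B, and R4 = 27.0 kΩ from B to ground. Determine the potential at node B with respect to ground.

Node A sees R2 in parallel with the series input of stage 2, R3 + R4 = 64.80 kΩ.
Effective lower resistance at A: R2 ‖ 64.80 = 1.836 kΩ.
So V_A = 26.2 × 0.2531 = 6.631 mV.
Then the unloaded second divider: V_B = V_A × R4/(R3+R4) = 6.631 × 0.4167 = 2.763 mV.

V_B ≈ 2.76 mV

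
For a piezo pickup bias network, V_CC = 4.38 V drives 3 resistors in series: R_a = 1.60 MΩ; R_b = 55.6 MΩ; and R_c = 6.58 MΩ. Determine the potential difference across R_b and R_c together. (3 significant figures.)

Total series resistance ΣR = 1.60 + 55.6 + 6.58 = 63.78 MΩ.
R_{R_b..R_c} = 55.6 + 6.58 = 62.18 MΩ.
By the voltage-divider rule, V = 4.38 × 62.18/63.78 = 4.270 V.

V ≈ 4.27 V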